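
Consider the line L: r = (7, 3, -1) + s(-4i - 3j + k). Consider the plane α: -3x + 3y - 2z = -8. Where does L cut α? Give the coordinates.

(-1, -3, 1)

Substitute r = (7, 3, -1) + t(-4, -3, 1) into the plane: -10 + 1t = -8, so t = 2.
Intersection: (7, 3, -1) + 2·(-4, -3, 1) = (-1, -3, 1).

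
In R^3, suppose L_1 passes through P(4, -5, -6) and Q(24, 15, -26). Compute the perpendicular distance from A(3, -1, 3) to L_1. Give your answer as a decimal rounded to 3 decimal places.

9.274

A direction vector for L_1 is Q − P = (20, 20, -20).
Taking (4, -5, -6) on L_1 with direction v = (20, 20, -20): w = A − (4, -5, -6) = (-1, 4, 9), and w × v = (-260, 160, -100).
Distance = |w × v| / |v| = √103200 / √1200 ≈ 9.274.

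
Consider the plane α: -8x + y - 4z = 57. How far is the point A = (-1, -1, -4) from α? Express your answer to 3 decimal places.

n·A − d = (-8)·(-1) + (1)·(-1) + (-4)·(-4) − 57 = -34; |n| = √81.
Distance = |-34| / √81 = 34/√81 ≈ 3.778.

3.778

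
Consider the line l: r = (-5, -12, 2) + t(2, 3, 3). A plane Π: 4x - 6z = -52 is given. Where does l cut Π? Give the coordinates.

(-1, -6, 8)

Substitute r = (-5, -12, 2) + t(2, 3, 3) into the plane: -32 + (-10)t = -52, so t = 2.
Intersection: (-5, -12, 2) + 2·(2, 3, 3) = (-1, -6, 8).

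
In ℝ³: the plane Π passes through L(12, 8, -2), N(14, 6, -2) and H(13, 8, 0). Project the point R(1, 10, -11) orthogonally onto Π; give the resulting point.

(3, 12, -12)

LN = (2, -2, 0), LH = (1, 0, 2); a normal to Π is LN × LH = (-4, -4, 2).
Using L: Π has equation -4x - 4y + 2z = -84.
Foot = R − λn with λ = (n·R − d)/|n|² = (-66 − (-84))/36 = 1/2.
Foot = (1, 10, -11) − (1/2)·(-4, -4, 2) = (3, 12, -12).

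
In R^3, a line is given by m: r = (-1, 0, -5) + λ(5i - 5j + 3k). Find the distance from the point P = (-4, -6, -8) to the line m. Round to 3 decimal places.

7.307

Taking (-1, 0, -5) on m with direction v = (5, -5, 3): w = P − (-1, 0, -5) = (-3, -6, -3), and w × v = (-33, -6, 45).
Distance = |w × v| / |v| = √3150 / √59 ≈ 7.307.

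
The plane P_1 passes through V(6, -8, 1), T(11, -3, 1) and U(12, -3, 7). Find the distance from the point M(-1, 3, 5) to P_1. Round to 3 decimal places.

13.109

VT = (5, 5, 0), VU = (6, 5, 6); a normal to P_1 is VT × VU = (30, -30, -5).
Using V: P_1 has equation 30x - 30y - 5z = 415.
n·M − d = (30)·(-1) + (-30)·(3) + (-5)·(5) − 415 = -560; |n| = √1825.
Distance = |-560| / √1825 = 560/√1825 ≈ 13.109.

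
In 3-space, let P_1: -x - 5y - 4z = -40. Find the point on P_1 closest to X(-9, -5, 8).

(-8, 0, 12)

Foot = X − λn with λ = (n·X − d)/|n|² = (2 − (-40))/42 = 1.
Foot = (-9, -5, 8) − 1·(-1, -5, -4) = (-8, 0, 12).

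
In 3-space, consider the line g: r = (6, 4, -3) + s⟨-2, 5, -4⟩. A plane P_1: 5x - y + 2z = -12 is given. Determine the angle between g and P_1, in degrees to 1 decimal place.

38.8

sin θ = |n·v| / (|n||v|) = |-23| / (√30 · √45) = 0.62598.
θ ≈ 38.8°.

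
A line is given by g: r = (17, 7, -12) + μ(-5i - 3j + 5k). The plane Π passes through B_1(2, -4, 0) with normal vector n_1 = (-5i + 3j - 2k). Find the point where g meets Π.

Π: n_1·r = n_1·B_1 gives -5x + 3y - 2z = -22.
Substitute r = (17, 7, -12) + t(-5, -3, 5) into the plane: -40 + 6t = -22, so t = 3.
Intersection: (17, 7, -12) + 3·(-5, -3, 5) = (2, -2, 3).

(2, -2, 3)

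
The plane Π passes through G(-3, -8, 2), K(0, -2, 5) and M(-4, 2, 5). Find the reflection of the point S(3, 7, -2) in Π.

GK = (3, 6, 3), GM = (-1, 10, 3); a normal to Π is GK × GM = (-12, -12, 36).
Using G: Π has equation -12x - 12y + 36z = 204.
λ = (n·S − d)/|n|² = (-192 − 204)/1584 = -1/4.
Reflection = S − 2λn = (3, 7, -2) − (-1/2)·(-12, -12, 36) = (-3, 1, 16).

(-3, 1, 16)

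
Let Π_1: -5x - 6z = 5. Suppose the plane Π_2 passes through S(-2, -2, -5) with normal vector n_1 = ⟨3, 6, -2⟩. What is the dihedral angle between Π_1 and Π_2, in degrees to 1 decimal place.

86.9

Π_2: n_1·r = n_1·S gives 3x + 6y - 2z = -8.
cos θ = |n₁·n₂| / (|n₁||n₂|) = |-3| / (√61 · √49).
θ = arccos(0.05487) ≈ 86.9°.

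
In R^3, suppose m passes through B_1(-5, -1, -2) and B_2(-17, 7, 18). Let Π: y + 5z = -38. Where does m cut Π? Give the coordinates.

A direction vector for m is B_2 − B_1 = (-12, 8, 20).
Substitute r = (-5, -1, -2) + t(-12, 8, 20) into the plane: -11 + 108t = -38, so t = -1/4.
Intersection: (-5, -1, -2) + (-1/4)·(-12, 8, 20) = (-2, -3, -7).

(-2, -3, -7)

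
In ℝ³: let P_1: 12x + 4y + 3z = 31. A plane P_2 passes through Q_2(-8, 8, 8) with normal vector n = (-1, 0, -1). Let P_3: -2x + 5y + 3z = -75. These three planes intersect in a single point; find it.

P_2: n·r = n·Q_2 gives -x - z = 0.
Solving the 3×3 linear system 12x + 4y + 3z = 31, -x - z = 0, -2x + 5y + 3z = -75 (e.g. by elimination or Cramer's rule, determinant = 65) gives (7, -8, -7).

(7, -8, -7)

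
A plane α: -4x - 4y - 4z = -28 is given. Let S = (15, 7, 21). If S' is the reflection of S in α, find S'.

λ = (n·S − d)/|n|² = (-172 − (-28))/48 = -3.
Reflection = S − 2λn = (15, 7, 21) − (-6)·(-4, -4, -4) = (-9, -17, -3).

(-9, -17, -3)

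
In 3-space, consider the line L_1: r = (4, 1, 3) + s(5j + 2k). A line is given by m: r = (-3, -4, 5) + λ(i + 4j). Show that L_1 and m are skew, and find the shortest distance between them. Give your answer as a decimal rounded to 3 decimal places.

3.733

Common perpendicular direction n = (0, 5, 2) × (1, 4, 0) = (-8, 2, -5).
With w = (-3, -4, 5) − (4, 1, 3) = (-7, -5, 2), w · n = 36.
Since n ≠ 0 the lines are not parallel, and w · n = 36 ≠ 0 so they do not intersect; hence they are skew.
Distance = |w · n| / |n| = |36| / √93 ≈ 3.733.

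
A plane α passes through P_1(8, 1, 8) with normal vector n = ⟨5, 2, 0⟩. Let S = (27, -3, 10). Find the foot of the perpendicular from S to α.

(12, -9, 10)

α: n·r = n·P_1 gives 5x + 2y = 42.
Foot = S − λn with λ = (n·S − d)/|n|² = (129 − 42)/29 = 3.
Foot = (27, -3, 10) − 3·(5, 2, 0) = (12, -9, 10).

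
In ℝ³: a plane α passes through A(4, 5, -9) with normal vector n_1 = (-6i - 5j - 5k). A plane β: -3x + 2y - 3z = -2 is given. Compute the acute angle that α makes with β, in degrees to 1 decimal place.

58.1

α: n_1·r = n_1·A gives -6x - 5y - 5z = -4.
cos θ = |n₁·n₂| / (|n₁||n₂|) = |23| / (√86 · √22).
θ = arccos(0.52877) ≈ 58.1°.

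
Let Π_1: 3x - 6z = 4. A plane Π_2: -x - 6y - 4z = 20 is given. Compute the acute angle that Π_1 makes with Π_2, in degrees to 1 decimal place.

cos θ = |n₁·n₂| / (|n₁||n₂|) = |21| / (√45 · √53).
θ = arccos(0.43001) ≈ 64.5°.

64.5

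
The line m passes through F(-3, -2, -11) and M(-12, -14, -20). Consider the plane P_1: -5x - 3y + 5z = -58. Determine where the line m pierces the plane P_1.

(3, 6, -5)

A direction vector for m is M − F = (-9, -12, -9).
Substitute r = (-3, -2, -11) + t(-9, -12, -9) into the plane: -34 + 36t = -58, so t = -2/3.
Intersection: (-3, -2, -11) + (-2/3)·(-9, -12, -9) = (3, 6, -5).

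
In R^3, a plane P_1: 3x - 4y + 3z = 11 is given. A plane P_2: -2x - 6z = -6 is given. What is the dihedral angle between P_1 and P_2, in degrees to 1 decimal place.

49.4

cos θ = |n₁·n₂| / (|n₁||n₂|) = |-24| / (√34 · √40).
θ = arccos(0.65079) ≈ 49.4°.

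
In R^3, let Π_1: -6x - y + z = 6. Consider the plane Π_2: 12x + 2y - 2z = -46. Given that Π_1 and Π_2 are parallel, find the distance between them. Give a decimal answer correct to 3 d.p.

Rescale Π_2 by 1/(-2): -6x - y + z = 23. Then distance = |6 − 23| / √38 ≈ 2.758.

2.758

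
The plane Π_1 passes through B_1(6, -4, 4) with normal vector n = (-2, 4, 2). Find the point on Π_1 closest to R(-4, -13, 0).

(-6, -9, 2)

Π_1: n·r = n·B_1 gives -2x + 4y + 2z = -20.
Foot = R − λn with λ = (n·R − d)/|n|² = (-44 − (-20))/24 = -1.
Foot = (-4, -13, 0) − (-1)·(-2, 4, 2) = (-6, -9, 2).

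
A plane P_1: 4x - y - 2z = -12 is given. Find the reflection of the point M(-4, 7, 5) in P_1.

λ = (n·M − d)/|n|² = (-33 − (-12))/21 = -1.
Reflection = M − 2λn = (-4, 7, 5) − (-2)·(4, -1, -2) = (4, 5, 1).

(4, 5, 1)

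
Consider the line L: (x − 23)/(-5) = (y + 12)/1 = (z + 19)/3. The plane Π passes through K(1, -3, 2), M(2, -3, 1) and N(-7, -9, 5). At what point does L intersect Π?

(8, -9, -10)

L has direction (-5, 1, 3) through (23, -12, -19).
KM = (1, 0, -1), KN = (-8, -6, 3); a normal to Π is KM × KN = (-6, 5, -6).
Using K: Π has equation -6x + 5y - 6z = -33.
Substitute r = (23, -12, -19) + t(-5, 1, 3) into the plane: -84 + 17t = -33, so t = 3.
Intersection: (23, -12, -19) + 3·(-5, 1, 3) = (8, -9, -10).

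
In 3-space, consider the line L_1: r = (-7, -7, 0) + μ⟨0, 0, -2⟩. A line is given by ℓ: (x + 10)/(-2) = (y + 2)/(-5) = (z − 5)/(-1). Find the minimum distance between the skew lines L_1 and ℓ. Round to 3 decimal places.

ℓ has direction (-2, -5, -1) through (-10, -2, 5).
Common perpendicular direction n = (0, 0, -2) × (-2, -5, -1) = (-10, 4, 0).
With w = (-10, -2, 5) − (-7, -7, 0) = (-3, 5, 5), w · n = 50.
Distance = |w · n| / |n| = |50| / √116 ≈ 4.642.

4.642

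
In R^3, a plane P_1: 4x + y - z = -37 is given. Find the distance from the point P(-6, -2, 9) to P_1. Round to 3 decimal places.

n·P − d = (4)·(-6) + (1)·(-2) + (-1)·(9) − (-37) = 2; |n| = √18.
Distance = |2| / √18 = 2/√18 ≈ 0.471.

0.471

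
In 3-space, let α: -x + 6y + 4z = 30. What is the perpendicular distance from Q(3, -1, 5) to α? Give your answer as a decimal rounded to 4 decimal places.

2.6099

n·Q − d = (-1)·(3) + (6)·(-1) + (4)·(5) − 30 = -19; |n| = √53.
Distance = |-19| / √53 = 19/√53 ≈ 2.6099.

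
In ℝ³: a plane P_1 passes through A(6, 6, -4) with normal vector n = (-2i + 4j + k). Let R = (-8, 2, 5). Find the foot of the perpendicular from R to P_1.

(-6, -2, 4)

P_1: n·r = n·A gives -2x + 4y + z = 8.
Foot = R − λn with λ = (n·R − d)/|n|² = (29 − 8)/21 = 1.
Foot = (-8, 2, 5) − 1·(-2, 4, 1) = (-6, -2, 4).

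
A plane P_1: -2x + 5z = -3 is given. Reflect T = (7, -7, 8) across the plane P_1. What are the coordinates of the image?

(11, -7, -2)

λ = (n·T − d)/|n|² = (26 − (-3))/29 = 1.
Reflection = T − 2λn = (7, -7, 8) − 2·(-2, 0, 5) = (11, -7, -2).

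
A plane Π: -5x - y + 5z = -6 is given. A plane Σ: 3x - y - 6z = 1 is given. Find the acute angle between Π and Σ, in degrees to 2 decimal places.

24.71

cos θ = |n₁·n₂| / (|n₁||n₂|) = |-44| / (√51 · √46).
θ = arccos(0.90842) ≈ 24.71°.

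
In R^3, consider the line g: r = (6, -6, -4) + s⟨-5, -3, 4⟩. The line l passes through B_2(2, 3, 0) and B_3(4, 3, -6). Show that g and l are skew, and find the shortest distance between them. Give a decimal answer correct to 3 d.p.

A direction vector for l is B_3 − B_2 = (2, 0, -6).
Common perpendicular direction n = (-5, -3, 4) × (2, 0, -6) = (18, -22, 6).
With w = (2, 3, 0) − (6, -6, -4) = (-4, 9, 4), w · n = -246.
Since n ≠ 0 the lines are not parallel, and w · n = -246 ≠ 0 so they do not intersect; hence they are skew.
Distance = |w · n| / |n| = |-246| / √844 ≈ 8.468.

8.468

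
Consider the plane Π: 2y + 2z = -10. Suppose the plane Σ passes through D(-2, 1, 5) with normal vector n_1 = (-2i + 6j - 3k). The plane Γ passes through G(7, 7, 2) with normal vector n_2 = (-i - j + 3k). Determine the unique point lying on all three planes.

(1, -2, -3)

Σ: n_1·r = n_1·D gives -2x + 6y - 3z = -5.
Γ: n_2·r = n_2·G gives -x - y + 3z = -8.
Solving the 3×3 linear system 2y + 2z = -10, -2x + 6y - 3z = -5, -x - y + 3z = -8 (e.g. by elimination or Cramer's rule, determinant = 34) gives (1, -2, -3).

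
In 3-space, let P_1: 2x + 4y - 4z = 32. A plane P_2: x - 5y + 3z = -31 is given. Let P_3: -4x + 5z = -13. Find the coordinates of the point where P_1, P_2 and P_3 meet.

(2, 6, -1)

Solving the 3×3 linear system 2x + 4y - 4z = 32, x - 5y + 3z = -31, -4x + 5z = -13 (e.g. by elimination or Cramer's rule, determinant = -38) gives (2, 6, -1).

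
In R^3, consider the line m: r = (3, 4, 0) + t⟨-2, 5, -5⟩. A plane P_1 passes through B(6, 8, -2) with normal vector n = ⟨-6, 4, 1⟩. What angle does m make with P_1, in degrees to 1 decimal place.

P_1: n·r = n·B gives -6x + 4y + z = -6.
sin θ = |n·v| / (|n||v|) = |27| / (√53 · √54) = 0.50469.
θ ≈ 30.3°.

30.3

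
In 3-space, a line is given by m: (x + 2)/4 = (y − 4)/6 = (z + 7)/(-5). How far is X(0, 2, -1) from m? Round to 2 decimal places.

m has direction (4, 6, -5) through (-2, 4, -7).
Taking (-2, 4, -7) on m with direction v = (4, 6, -5): w = X − (-2, 4, -7) = (2, -2, 6), and w × v = (-26, 34, 20).
Distance = |w × v| / |v| = √2232 / √77 ≈ 5.38.

5.38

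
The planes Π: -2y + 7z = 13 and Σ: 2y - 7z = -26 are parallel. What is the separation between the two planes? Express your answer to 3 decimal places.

Rescale Σ by 1/(-1): -2y + 7z = 26. Then distance = |13 − 26| / √53 ≈ 1.786.

1.786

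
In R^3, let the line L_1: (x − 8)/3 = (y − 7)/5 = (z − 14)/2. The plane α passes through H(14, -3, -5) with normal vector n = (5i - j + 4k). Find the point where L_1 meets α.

(2, -3, 10)

L_1 has direction (3, 5, 2) through (8, 7, 14).
α: n·r = n·H gives 5x - y + 4z = 53.
Substitute r = (8, 7, 14) + t(3, 5, 2) into the plane: 89 + 18t = 53, so t = -2.
Intersection: (8, 7, 14) + (-2)·(3, 5, 2) = (2, -3, 10).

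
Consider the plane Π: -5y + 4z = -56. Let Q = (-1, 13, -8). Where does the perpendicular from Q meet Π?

(-1, 8, -4)

Foot = Q − λn with λ = (n·Q − d)/|n|² = (-97 − (-56))/41 = -1.
Foot = (-1, 13, -8) − (-1)·(0, -5, 4) = (-1, 8, -4).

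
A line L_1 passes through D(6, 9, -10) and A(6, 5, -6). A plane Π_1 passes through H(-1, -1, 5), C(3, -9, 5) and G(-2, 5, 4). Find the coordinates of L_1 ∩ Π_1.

A direction vector for L_1 is A − D = (0, -4, 4).
HC = (4, -8, 0), HG = (-1, 6, -1); a normal to Π_1 is HC × HG = (8, 4, 16).
Using H: Π_1 has equation 8x + 4y + 16z = 68.
Substitute r = (6, 9, -10) + t(0, -4, 4) into the plane: -76 + 48t = 68, so t = 3.
Intersection: (6, 9, -10) + 3·(0, -4, 4) = (6, -3, 2).

(6, -3, 2)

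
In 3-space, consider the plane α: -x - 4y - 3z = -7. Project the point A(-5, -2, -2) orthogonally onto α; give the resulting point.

(-4, 2, 1)

Foot = A − λn with λ = (n·A − d)/|n|² = (19 − (-7))/26 = 1.
Foot = (-5, -2, -2) − 1·(-1, -4, -3) = (-4, 2, 1).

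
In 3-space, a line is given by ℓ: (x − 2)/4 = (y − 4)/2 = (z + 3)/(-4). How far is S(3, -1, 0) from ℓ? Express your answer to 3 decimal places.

5.099

ℓ has direction (4, 2, -4) through (2, 4, -3).
Taking (2, 4, -3) on ℓ with direction v = (4, 2, -4): w = S − (2, 4, -3) = (1, -5, 3), and w × v = (14, 16, 22).
Distance = |w × v| / |v| = √936 / √36 ≈ 5.099.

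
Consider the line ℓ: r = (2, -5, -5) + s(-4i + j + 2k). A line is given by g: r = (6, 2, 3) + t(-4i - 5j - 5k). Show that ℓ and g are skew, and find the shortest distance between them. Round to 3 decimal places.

0.430

Common perpendicular direction n = (-4, 1, 2) × (-4, -5, -5) = (5, -28, 24).
With w = (6, 2, 3) − (2, -5, -5) = (4, 7, 8), w · n = 16.
Since n ≠ 0 the lines are not parallel, and w · n = 16 ≠ 0 so they do not intersect; hence they are skew.
Distance = |w · n| / |n| = |16| / √1385 ≈ 0.430.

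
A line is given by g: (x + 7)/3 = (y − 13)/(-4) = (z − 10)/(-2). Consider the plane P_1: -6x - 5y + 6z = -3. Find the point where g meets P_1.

(5, -3, 2)

g has direction (3, -4, -2) through (-7, 13, 10).
Substitute r = (-7, 13, 10) + t(3, -4, -2) into the plane: 37 + (-10)t = -3, so t = 4.
Intersection: (-7, 13, 10) + 4·(3, -4, -2) = (5, -3, 2).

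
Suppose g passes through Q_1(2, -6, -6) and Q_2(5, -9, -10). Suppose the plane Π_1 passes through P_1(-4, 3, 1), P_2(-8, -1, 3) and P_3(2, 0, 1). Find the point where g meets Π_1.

A direction vector for g is Q_2 − Q_1 = (3, -3, -4).
P_1P_2 = (-4, -4, 2), P_1P_3 = (6, -3, 0); a normal to Π_1 is P_1P_2 × P_1P_3 = (6, 12, 36).
Using P_1: Π_1 has equation 6x + 12y + 36z = 48.
Substitute r = (2, -6, -6) + t(3, -3, -4) into the plane: -276 + (-162)t = 48, so t = -2.
Intersection: (2, -6, -6) + (-2)·(3, -3, -4) = (-4, 0, 2).

(-4, 0, 2)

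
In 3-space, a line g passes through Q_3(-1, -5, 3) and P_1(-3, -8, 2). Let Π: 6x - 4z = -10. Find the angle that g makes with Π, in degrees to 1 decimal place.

17.2

A direction vector for g is P_1 − Q_3 = (-2, -3, -1).
sin θ = |n·v| / (|n||v|) = |-8| / (√52 · √14) = 0.29650.
θ ≈ 17.2°.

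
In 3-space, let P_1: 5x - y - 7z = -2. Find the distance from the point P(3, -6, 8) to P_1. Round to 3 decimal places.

3.811

n·P − d = (5)·(3) + (-1)·(-6) + (-7)·(8) − (-2) = -33; |n| = √75.
Distance = |-33| / √75 = 33/√75 ≈ 3.811.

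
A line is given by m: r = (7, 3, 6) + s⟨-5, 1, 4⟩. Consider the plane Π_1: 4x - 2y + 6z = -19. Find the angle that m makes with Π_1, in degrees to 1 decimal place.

sin θ = |n·v| / (|n||v|) = |2| / (√56 · √42) = 0.04124.
θ ≈ 2.4°.

2.4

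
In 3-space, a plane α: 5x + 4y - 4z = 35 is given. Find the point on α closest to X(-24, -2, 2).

Foot = X − λn with λ = (n·X − d)/|n|² = (-136 − 35)/57 = -3.
Foot = (-24, -2, 2) − (-3)·(5, 4, -4) = (-9, 10, -10).

(-9, 10, -10)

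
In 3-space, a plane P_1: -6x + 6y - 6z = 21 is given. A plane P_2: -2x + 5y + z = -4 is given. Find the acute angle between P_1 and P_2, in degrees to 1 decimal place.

cos θ = |n₁·n₂| / (|n₁||n₂|) = |36| / (√108 · √30).
θ = arccos(0.63246) ≈ 50.8°.

50.8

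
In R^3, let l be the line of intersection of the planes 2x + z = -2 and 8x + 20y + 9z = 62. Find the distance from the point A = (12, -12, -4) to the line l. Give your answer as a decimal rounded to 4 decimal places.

Direction of l: (2, 0, 1) × (8, 20, 9) = (-20, -10, 40).
A point on l: solving the two plane equations with x = 2 gives (2, 5, -6).
Taking (2, 5, -6) on l with direction v = (-20, -10, 40): w = A − (2, 5, -6) = (10, -17, 2), and w × v = (-660, -440, -440).
Distance = |w × v| / |v| = √822800 / √2100 ≈ 19.7942.

19.7942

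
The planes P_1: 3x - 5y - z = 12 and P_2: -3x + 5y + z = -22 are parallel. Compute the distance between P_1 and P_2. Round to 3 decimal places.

Rescale P_2 by 1/(-1): 3x - 5y - z = 22. Then distance = |12 − 22| / √35 ≈ 1.690.

1.690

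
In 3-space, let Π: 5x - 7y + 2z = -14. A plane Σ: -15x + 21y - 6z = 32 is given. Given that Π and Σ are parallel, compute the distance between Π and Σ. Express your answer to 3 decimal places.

0.377

Rescale Σ by 1/(-3): 5x - 7y + 2z = -32/3. Then distance = |-14 − (-32/3)| / √78 ≈ 0.377.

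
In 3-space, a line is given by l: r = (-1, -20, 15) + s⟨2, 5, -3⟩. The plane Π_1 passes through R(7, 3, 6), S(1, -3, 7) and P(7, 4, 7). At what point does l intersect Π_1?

RS = (-6, -6, 1), RP = (0, 1, 1); a normal to Π_1 is RS × RP = (-7, 6, -6).
Using R: Π_1 has equation -7x + 6y - 6z = -67.
Substitute r = (-1, -20, 15) + t(2, 5, -3) into the plane: -203 + 34t = -67, so t = 4.
Intersection: (-1, -20, 15) + 4·(2, 5, -3) = (7, 0, 3).

(7, 0, 3)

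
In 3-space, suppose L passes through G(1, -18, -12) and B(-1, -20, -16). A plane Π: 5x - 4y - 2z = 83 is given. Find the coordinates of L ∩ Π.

(7, -12, 0)

A direction vector for L is B − G = (-2, -2, -4).
Substitute r = (1, -18, -12) + t(-2, -2, -4) into the plane: 101 + 6t = 83, so t = -3.
Intersection: (1, -18, -12) + (-3)·(-2, -2, -4) = (7, -12, 0).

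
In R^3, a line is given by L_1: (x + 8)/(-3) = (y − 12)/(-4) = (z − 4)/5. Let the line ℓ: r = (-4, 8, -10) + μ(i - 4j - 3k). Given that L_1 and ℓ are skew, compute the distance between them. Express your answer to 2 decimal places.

2.22

L_1 has direction (-3, -4, 5) through (-8, 12, 4).
Common perpendicular direction n = (-3, -4, 5) × (1, -4, -3) = (32, -4, 16).
With w = (-4, 8, -10) − (-8, 12, 4) = (4, -4, -14), w · n = -80.
Distance = |w · n| / |n| = |-80| / √1296 ≈ 2.22.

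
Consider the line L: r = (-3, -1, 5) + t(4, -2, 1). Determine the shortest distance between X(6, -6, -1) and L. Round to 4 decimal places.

Taking (-3, -1, 5) on L with direction v = (4, -2, 1): w = X − (-3, -1, 5) = (9, -5, -6), and w × v = (-17, -33, 2).
Distance = |w × v| / |v| = √1382 / √21 ≈ 8.1123.

8.1123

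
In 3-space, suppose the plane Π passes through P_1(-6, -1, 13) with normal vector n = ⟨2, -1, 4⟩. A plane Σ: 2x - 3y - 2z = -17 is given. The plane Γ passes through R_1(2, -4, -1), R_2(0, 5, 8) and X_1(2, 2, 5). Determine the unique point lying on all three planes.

Π: n·r = n·P_1 gives 2x - y + 4z = 41.
R_1R_2 = (-2, 9, 9), R_1X_1 = (0, 6, 6); a normal to Γ is R_1R_2 × R_1X_1 = (0, 12, -12).
Using R_1: Γ has equation 12y - 12z = -36.
Solving the 3×3 linear system 2x - y + 4z = 41, 2x - 3y - 2z = -17, 12y - 12z = -36 (e.g. by elimination or Cramer's rule, determinant = 192) gives (7, 5, 8).

(7, 5, 8)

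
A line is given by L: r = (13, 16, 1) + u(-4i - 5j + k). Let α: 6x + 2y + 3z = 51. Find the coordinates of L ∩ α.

(5, 6, 3)

Substitute r = (13, 16, 1) + t(-4, -5, 1) into the plane: 113 + (-31)t = 51, so t = 2.
Intersection: (13, 16, 1) + 2·(-4, -5, 1) = (5, 6, 3).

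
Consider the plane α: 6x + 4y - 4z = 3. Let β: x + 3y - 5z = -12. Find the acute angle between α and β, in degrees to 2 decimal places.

cos θ = |n₁·n₂| / (|n₁||n₂|) = |38| / (√68 · √35).
θ = arccos(0.77892) ≈ 38.84°.

38.84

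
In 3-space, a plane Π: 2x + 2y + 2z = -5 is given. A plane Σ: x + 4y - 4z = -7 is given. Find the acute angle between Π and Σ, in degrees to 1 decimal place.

cos θ = |n₁·n₂| / (|n₁||n₂|) = |2| / (√12 · √33).
θ = arccos(0.10050) ≈ 84.2°.

84.2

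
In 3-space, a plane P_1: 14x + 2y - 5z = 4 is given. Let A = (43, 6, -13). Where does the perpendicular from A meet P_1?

Foot = A − λn with λ = (n·A − d)/|n|² = (679 − 4)/225 = 3.
Foot = (43, 6, -13) − 3·(14, 2, -5) = (1, 0, 2).

(1, 0, 2)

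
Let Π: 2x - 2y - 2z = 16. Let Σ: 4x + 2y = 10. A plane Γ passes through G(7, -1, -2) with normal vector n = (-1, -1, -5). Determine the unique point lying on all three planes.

Γ: n·r = n·G gives -x - y - 5z = 4.
Solving the 3×3 linear system 2x - 2y - 2z = 16, 4x + 2y = 10, -x - y - 5z = 4 (e.g. by elimination or Cramer's rule, determinant = -56) gives (4, -3, -1).

(4, -3, -1)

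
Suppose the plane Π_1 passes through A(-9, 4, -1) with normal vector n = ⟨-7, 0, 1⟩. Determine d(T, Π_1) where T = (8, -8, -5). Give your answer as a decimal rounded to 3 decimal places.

17.395

Π_1: n·r = n·A gives -7x + z = 62.
n·T − d = (-7)·(8) + (0)·(-8) + (1)·(-5) − 62 = -123; |n| = √50.
Distance = |-123| / √50 = 123/√50 ≈ 17.395.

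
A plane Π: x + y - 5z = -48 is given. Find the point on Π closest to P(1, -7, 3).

Foot = P − λn with λ = (n·P − d)/|n|² = (-21 − (-48))/27 = 1.
Foot = (1, -7, 3) − 1·(1, 1, -5) = (0, -8, 8).

(0, -8, 8)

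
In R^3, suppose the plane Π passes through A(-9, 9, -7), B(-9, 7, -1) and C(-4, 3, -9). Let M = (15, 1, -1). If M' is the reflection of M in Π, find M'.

(-9, -17, -7)

AB = (0, -2, 6), AC = (5, -6, -2); a normal to Π is AB × AC = (40, 30, 10).
Using A: Π has equation 40x + 30y + 10z = -160.
λ = (n·M − d)/|n|² = (620 − (-160))/2600 = 3/10.
Reflection = M − 2λn = (15, 1, -1) − (3/5)·(40, 30, 10) = (-9, -17, -7).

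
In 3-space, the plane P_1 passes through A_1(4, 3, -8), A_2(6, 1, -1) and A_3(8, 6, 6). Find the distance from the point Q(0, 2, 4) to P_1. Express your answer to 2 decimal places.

7.14

A_1A_2 = (2, -2, 7), A_1A_3 = (4, 3, 14); a normal to P_1 is A_1A_2 × A_1A_3 = (-49, 0, 14).
Using A_1: P_1 has equation -49x + 14z = -308.
n·Q − d = (-49)·(0) + (0)·(2) + (14)·(4) − (-308) = 364; |n| = √2597.
Distance = |364| / √2597 = 364/√2597 ≈ 7.14.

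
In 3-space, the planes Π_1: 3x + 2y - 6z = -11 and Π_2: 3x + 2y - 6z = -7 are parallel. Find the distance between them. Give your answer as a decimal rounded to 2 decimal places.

Same normal n = (3, 2, -6) with |n| = √49; distance = |-11 − (-7)| / |n| = 4/√49 ≈ 0.57.

0.57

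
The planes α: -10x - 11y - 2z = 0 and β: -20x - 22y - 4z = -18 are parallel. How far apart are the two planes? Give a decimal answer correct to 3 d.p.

Rescale β by 1/2: -10x - 11y - 2z = -9. Then distance = |0 − (-9)| / √225 ≈ 0.600.

0.600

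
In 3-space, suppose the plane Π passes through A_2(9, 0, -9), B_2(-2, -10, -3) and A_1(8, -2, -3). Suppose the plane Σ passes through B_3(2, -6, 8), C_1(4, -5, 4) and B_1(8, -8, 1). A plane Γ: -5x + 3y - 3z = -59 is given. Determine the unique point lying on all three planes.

(4, -7, 6)

A_2B_2 = (-11, -10, 6), A_2A_1 = (-1, -2, 6); a normal to Π is A_2B_2 × A_2A_1 = (-48, 60, 12).
Using A_2: Π has equation -48x + 60y + 12z = -540.
B_3C_1 = (2, 1, -4), B_3B_1 = (6, -2, -7); a normal to Σ is B_3C_1 × B_3B_1 = (-15, -10, -10).
Using B_3: Σ has equation -15x - 10y - 10z = -50.
Solving the 3×3 linear system -48x + 60y + 12z = -540, -15x - 10y - 10z = -50, -5x + 3y - 3z = -59 (e.g. by elimination or Cramer's rule, determinant = -3720) gives (4, -7, 6).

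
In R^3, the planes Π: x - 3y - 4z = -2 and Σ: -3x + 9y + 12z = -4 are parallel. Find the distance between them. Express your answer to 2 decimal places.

0.65

Rescale Σ by 1/(-3): x - 3y - 4z = 4/3. Then distance = |-2 − (4/3)| / √26 ≈ 0.65.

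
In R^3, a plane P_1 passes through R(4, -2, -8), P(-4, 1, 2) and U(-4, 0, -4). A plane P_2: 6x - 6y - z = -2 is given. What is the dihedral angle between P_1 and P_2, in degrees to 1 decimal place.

56.6

RP = (-8, 3, 10), RU = (-8, 2, 4); a normal to P_1 is RP × RU = (-8, -48, 8).
Using R: P_1 has equation -8x - 48y + 8z = 0.
cos θ = |n₁·n₂| / (|n₁||n₂|) = |232| / (√2432 · √73).
θ = arccos(0.55061) ≈ 56.6°.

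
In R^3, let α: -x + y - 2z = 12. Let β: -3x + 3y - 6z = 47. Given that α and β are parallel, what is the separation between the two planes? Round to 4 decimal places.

Rescale β by 1/3: -x + y - 2z = 47/3. Then distance = |12 − (47/3)| / √6 ≈ 1.4969.

1.4969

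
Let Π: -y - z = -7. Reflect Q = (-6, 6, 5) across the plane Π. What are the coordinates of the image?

λ = (n·Q − d)/|n|² = (-11 − (-7))/2 = -2.
Reflection = Q − 2λn = (-6, 6, 5) − (-4)·(0, -1, -1) = (-6, 2, 1).

(-6, 2, 1)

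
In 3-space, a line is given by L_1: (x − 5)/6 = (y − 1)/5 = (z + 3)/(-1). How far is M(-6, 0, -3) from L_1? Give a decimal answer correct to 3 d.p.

L_1 has direction (6, 5, -1) through (5, 1, -3).
Taking (5, 1, -3) on L_1 with direction v = (6, 5, -1): w = M − (5, 1, -3) = (-11, -1, 0), and w × v = (1, -11, -49).
Distance = |w × v| / |v| = √2523 / √62 ≈ 6.379.

6.379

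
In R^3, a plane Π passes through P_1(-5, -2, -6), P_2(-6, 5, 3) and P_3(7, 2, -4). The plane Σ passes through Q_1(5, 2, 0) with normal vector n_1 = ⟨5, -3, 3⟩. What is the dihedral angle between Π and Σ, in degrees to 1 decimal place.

P_1P_2 = (-1, 7, 9), P_1P_3 = (12, 4, 2); a normal to Π is P_1P_2 × P_1P_3 = (-22, 110, -88).
Using P_1: Π has equation -22x + 110y - 88z = 418.
Σ: n_1·r = n_1·Q_1 gives 5x - 3y + 3z = 19.
cos θ = |n₁·n₂| / (|n₁||n₂|) = |-704| / (√20328 · √43).
θ = arccos(0.75299) ≈ 41.1°.

41.1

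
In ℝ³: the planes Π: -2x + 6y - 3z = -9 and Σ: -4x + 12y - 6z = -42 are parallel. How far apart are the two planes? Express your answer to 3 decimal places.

Rescale Σ by 1/2: -2x + 6y - 3z = -21. Then distance = |-9 − (-21)| / √49 ≈ 1.714.

1.714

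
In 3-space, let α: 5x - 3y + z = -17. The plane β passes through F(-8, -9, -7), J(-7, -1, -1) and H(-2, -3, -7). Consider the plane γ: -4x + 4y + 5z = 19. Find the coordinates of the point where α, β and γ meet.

(1, 7, -1)

FJ = (1, 8, 6), FH = (6, 6, 0); a normal to β is FJ × FH = (-36, 36, -42).
Using F: β has equation -36x + 36y - 42z = 258.
Solving the 3×3 linear system 5x - 3y + z = -17, -36x + 36y - 42z = 258, -4x + 4y + 5z = 19 (e.g. by elimination or Cramer's rule, determinant = 696) gives (1, 7, -1).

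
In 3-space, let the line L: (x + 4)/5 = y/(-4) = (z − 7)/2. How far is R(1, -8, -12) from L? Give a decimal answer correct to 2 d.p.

L has direction (5, -4, 2) through (-4, 0, 7).
Taking (-4, 0, 7) on L with direction v = (5, -4, 2): w = R − (-4, 0, 7) = (5, -8, -19), and w × v = (-92, -105, 20).
Distance = |w × v| / |v| = √19889 / √45 ≈ 21.02.

21.02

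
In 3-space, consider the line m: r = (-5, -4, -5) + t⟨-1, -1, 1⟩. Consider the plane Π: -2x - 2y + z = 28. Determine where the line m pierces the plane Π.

(-8, -7, -2)

Substitute r = (-5, -4, -5) + t(-1, -1, 1) into the plane: 13 + 5t = 28, so t = 3.
Intersection: (-5, -4, -5) + 3·(-1, -1, 1) = (-8, -7, -2).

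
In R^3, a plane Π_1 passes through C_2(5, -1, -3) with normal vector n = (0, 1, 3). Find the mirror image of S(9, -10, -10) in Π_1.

Π_1: n·r = n·C_2 gives y + 3z = -10.
λ = (n·S − d)/|n|² = (-40 − (-10))/10 = -3.
Reflection = S − 2λn = (9, -10, -10) − (-6)·(0, 1, 3) = (9, -4, 8).

(9, -4, 8)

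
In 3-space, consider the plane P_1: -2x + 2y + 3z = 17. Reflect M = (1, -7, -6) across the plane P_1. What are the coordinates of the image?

(-11, 5, 12)

λ = (n·M − d)/|n|² = (-34 − 17)/17 = -3.
Reflection = M − 2λn = (1, -7, -6) − (-6)·(-2, 2, 3) = (-11, 5, 12).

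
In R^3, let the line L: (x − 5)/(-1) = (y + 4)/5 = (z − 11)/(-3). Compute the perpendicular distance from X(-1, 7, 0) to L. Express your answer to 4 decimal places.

L has direction (-1, 5, -3) through (5, -4, 11).
Taking (5, -4, 11) on L with direction v = (-1, 5, -3): w = X − (5, -4, 11) = (-6, 11, -11), and w × v = (22, -7, -19).
Distance = |w × v| / |v| = √894 / √35 ≈ 5.0540.

5.0540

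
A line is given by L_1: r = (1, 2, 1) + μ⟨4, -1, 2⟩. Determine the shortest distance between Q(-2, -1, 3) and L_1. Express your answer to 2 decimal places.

4.56

Taking (1, 2, 1) on L_1 with direction v = (4, -1, 2): w = Q − (1, 2, 1) = (-3, -3, 2), and w × v = (-4, 14, 15).
Distance = |w × v| / |v| = √437 / √21 ≈ 4.56.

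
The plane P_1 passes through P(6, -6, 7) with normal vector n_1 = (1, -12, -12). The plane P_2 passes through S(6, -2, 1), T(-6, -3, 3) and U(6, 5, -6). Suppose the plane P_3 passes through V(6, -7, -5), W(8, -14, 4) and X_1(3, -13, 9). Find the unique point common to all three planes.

P_1: n_1·r = n_1·P gives x - 12y - 12z = -6.
ST = (-12, -1, 2), SU = (0, 7, -7); a normal to P_2 is ST × SU = (-7, -84, -84).
Using S: P_2 has equation -7x - 84y - 84z = 42.
VW = (2, -7, 9), VX_1 = (-3, -6, 14); a normal to P_3 is VW × VX_1 = (-44, -55, -33).
Using V: P_3 has equation -44x - 55y - 33z = 286.
Solving the 3×3 linear system x - 12y - 12z = -6, -7x - 84y - 84z = 42, -44x - 55y - 33z = 286 (e.g. by elimination or Cramer's rule, determinant = -3696) gives (-6, -1, 1).

(-6, -1, 1)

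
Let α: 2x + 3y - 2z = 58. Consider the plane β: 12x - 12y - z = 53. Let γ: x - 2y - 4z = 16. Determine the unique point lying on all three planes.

(12, 8, -5)

Solving the 3×3 linear system 2x + 3y - 2z = 58, 12x - 12y - z = 53, x - 2y - 4z = 16 (e.g. by elimination or Cramer's rule, determinant = 257) gives (12, 8, -5).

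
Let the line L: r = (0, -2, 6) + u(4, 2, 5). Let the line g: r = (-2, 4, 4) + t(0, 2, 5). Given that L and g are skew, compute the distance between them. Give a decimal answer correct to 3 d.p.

6.314

Common perpendicular direction n = (4, 2, 5) × (0, 2, 5) = (0, -20, 8).
With w = (-2, 4, 4) − (0, -2, 6) = (-2, 6, -2), w · n = -136.
Distance = |w · n| / |n| = |-136| / √464 ≈ 6.314.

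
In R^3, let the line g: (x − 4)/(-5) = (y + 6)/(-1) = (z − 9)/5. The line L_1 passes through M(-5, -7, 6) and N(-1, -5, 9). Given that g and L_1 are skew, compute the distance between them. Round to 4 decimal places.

2.6444

g has direction (-5, -1, 5) through (4, -6, 9).
A direction vector for L_1 is N − M = (4, 2, 3).
Common perpendicular direction n = (-5, -1, 5) × (4, 2, 3) = (-13, 35, -6).
With w = (-5, -7, 6) − (4, -6, 9) = (-9, -1, -3), w · n = 100.
Distance = |w · n| / |n| = |100| / √1430 ≈ 2.6444.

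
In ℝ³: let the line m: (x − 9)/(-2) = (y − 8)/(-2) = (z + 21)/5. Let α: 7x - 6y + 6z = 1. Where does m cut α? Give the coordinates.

(1, 0, -1)

m has direction (-2, -2, 5) through (9, 8, -21).
Substitute r = (9, 8, -21) + t(-2, -2, 5) into the plane: -111 + 28t = 1, so t = 4.
Intersection: (9, 8, -21) + 4·(-2, -2, 5) = (1, 0, -1).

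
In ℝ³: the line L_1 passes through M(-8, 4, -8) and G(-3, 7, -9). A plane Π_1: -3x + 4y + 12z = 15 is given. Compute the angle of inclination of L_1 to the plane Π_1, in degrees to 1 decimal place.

A direction vector for L_1 is G − M = (5, 3, -1).
sin θ = |n·v| / (|n||v|) = |-15| / (√169 · √35) = 0.19504.
θ ≈ 11.2°.

11.2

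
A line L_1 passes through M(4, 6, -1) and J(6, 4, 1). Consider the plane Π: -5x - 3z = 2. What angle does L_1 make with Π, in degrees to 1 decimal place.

A direction vector for L_1 is J − M = (2, -2, 2).
sin θ = |n·v| / (|n||v|) = |-16| / (√34 · √12) = 0.79212.
θ ≈ 52.4°.

52.4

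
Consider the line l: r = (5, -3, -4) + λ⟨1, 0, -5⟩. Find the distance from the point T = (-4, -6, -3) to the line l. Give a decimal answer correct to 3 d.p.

9.136

Taking (5, -3, -4) on l with direction v = (1, 0, -5): w = T − (5, -3, -4) = (-9, -3, 1), and w × v = (15, -44, 3).
Distance = |w × v| / |v| = √2170 / √26 ≈ 9.136.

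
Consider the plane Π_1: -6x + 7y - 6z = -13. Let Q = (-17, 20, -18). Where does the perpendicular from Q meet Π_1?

(1, -1, 0)

Foot = Q − λn with λ = (n·Q − d)/|n|² = (350 − (-13))/121 = 3.
Foot = (-17, 20, -18) − 3·(-6, 7, -6) = (1, -1, 0).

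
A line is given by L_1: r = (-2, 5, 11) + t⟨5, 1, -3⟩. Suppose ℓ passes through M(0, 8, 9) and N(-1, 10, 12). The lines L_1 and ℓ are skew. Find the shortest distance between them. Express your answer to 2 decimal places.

A direction vector for ℓ is N − M = (-1, 2, 3).
Common perpendicular direction n = (5, 1, -3) × (-1, 2, 3) = (9, -12, 11).
With w = (0, 8, 9) − (-2, 5, 11) = (2, 3, -2), w · n = -40.
Distance = |w · n| / |n| = |-40| / √346 ≈ 2.15.

2.15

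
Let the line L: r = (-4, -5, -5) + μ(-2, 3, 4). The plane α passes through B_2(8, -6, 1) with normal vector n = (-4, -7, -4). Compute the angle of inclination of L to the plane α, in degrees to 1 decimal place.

α: n·r = n·B_2 gives -4x - 7y - 4z = 6.
sin θ = |n·v| / (|n||v|) = |-29| / (√81 · √29) = 0.59835.
θ ≈ 36.8°.

36.8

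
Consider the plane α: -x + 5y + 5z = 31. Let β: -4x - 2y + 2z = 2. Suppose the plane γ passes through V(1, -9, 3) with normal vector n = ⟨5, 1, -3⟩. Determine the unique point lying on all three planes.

γ: n·r = n·V gives 5x + y - 3z = -13.
Solving the 3×3 linear system -x + 5y + 5z = 31, -4x - 2y + 2z = 2, 5x + y - 3z = -13 (e.g. by elimination or Cramer's rule, determinant = 16) gives (-6, 8, -3).

(-6, 8, -3)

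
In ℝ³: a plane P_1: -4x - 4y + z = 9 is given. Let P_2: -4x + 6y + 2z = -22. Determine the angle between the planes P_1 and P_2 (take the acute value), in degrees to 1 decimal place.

82.0

cos θ = |n₁·n₂| / (|n₁||n₂|) = |-6| / (√33 · √56).
θ = arccos(0.13957) ≈ 82.0°.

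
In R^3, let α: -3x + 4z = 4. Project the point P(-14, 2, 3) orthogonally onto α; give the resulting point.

(-8, 2, -5)

Foot = P − λn with λ = (n·P − d)/|n|² = (54 − 4)/25 = 2.
Foot = (-14, 2, 3) − 2·(-3, 0, 4) = (-8, 2, -5).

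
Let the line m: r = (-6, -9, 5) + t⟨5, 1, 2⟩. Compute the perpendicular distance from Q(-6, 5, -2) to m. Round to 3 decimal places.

15.652

Taking (-6, -9, 5) on m with direction v = (5, 1, 2): w = Q − (-6, -9, 5) = (0, 14, -7), and w × v = (35, -35, -70).
Distance = |w × v| / |v| = √7350 / √30 ≈ 15.652.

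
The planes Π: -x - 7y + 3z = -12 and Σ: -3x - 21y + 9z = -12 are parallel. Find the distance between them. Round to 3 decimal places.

1.042

Rescale Σ by 1/3: -x - 7y + 3z = -4. Then distance = |-12 − (-4)| / √59 ≈ 1.042.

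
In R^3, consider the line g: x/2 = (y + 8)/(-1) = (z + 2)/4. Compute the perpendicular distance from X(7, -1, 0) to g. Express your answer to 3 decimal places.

g has direction (2, -1, 4) through (0, -8, -2).
Taking (0, -8, -2) on g with direction v = (2, -1, 4): w = X − (0, -8, -2) = (7, 7, 2), and w × v = (30, -24, -21).
Distance = |w × v| / |v| = √1917 / √21 ≈ 9.554.

9.554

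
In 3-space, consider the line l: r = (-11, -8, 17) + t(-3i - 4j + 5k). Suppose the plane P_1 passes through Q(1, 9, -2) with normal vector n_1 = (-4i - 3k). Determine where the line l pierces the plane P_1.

P_1: n_1·r = n_1·Q gives -4x - 3z = 2.
Substitute r = (-11, -8, 17) + t(-3, -4, 5) into the plane: -7 + (-3)t = 2, so t = -3.
Intersection: (-11, -8, 17) + (-3)·(-3, -4, 5) = (-2, 4, 2).

(-2, 4, 2)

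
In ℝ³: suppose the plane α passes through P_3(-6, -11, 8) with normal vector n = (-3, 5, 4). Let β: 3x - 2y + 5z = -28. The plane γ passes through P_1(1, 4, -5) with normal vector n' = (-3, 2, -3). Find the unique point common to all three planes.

α: n·r = n·P_3 gives -3x + 5y + 4z = -5.
γ: n'·r = n'·P_1 gives -3x + 2y - 3z = 20.
Solving the 3×3 linear system -3x + 5y + 4z = -5, 3x - 2y + 5z = -28, -3x + 2y - 3z = 20 (e.g. by elimination or Cramer's rule, determinant = -18) gives (-2, 1, -4).

(-2, 1, -4)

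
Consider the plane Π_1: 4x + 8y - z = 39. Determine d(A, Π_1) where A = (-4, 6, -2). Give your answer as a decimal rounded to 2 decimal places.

0.56

n·A − d = (4)·(-4) + (8)·(6) + (-1)·(-2) − 39 = -5; |n| = √81.
Distance = |-5| / √81 = 5/√81 ≈ 0.56.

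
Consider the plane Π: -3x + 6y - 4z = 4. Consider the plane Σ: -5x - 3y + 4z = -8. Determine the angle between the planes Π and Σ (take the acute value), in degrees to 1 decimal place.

cos θ = |n₁·n₂| / (|n₁||n₂|) = |-19| / (√61 · √50).
θ = arccos(0.34404) ≈ 69.9°.

69.9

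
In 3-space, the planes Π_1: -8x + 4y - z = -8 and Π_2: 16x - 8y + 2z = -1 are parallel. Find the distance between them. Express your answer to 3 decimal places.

Rescale Π_2 by 1/(-2): -8x + 4y - z = 1/2. Then distance = |-8 − (1/2)| / √81 ≈ 0.944.

0.944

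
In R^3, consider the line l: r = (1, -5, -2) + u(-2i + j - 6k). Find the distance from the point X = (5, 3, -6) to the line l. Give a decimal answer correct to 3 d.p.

Taking (1, -5, -2) on l with direction v = (-2, 1, -6): w = X − (1, -5, -2) = (4, 8, -4), and w × v = (-44, 32, 20).
Distance = |w × v| / |v| = √3360 / √41 ≈ 9.053.

9.053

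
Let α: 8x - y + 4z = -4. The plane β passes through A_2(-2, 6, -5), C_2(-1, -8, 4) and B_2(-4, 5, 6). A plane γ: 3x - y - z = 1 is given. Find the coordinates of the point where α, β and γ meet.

A_2C_2 = (1, -14, 9), A_2B_2 = (-2, -1, 11); a normal to β is A_2C_2 × A_2B_2 = (-145, -29, -29).
Using A_2: β has equation -145x - 29y - 29z = 261.
Solving the 3×3 linear system 8x - y + 4z = -4, -145x - 29y - 29z = 261, 3x - y - z = 1 (e.g. by elimination or Cramer's rule, determinant = 1160) gives (-1, -4, 0).

(-1, -4, 0)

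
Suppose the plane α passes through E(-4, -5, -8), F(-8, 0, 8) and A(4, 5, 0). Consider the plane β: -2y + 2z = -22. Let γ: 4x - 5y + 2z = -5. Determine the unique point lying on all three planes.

EF = (-4, 5, 16), EA = (8, 10, 8); a normal to α is EF × EA = (-120, 160, -80).
Using E: α has equation -120x + 160y - 80z = 320.
Solving the 3×3 linear system -120x + 160y - 80z = 320, -2y + 2z = -22, 4x - 5y + 2z = -5 (e.g. by elimination or Cramer's rule, determinant = -80) gives (8, 5, -6).

(8, 5, -6)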